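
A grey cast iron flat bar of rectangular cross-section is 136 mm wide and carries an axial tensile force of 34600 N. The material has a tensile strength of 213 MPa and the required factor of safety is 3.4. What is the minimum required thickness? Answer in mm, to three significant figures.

σ_allow = 213/3.4 = 62.65 MPa.
Required area A = F/σ_allow = 34600/62.65 = 552.3 mm².
t = A/w = 552.3/136 = 4.061 mm.

t = 4.06 mm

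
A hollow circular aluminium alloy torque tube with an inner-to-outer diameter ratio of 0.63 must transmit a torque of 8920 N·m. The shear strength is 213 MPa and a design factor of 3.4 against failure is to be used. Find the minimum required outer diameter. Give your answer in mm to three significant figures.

τ_allow = 213/3.4 = 62.65 MPa.
For a hollow shaft τ = 16T/[πd_o³(1−k⁴)] with k = 0.63, so 1−k⁴ = 0.8425.
d_o³ = 16T/[π τ_allow (1−k⁴)] = 16×8920000/(π×62.65×0.8425) = 860800 mm³.
d_o = 95.12 mm.

d_o = 95.1 mm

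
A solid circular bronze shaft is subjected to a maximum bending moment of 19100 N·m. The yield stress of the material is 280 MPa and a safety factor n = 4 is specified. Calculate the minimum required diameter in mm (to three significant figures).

d = 141 mm

σ_allow = 280/4 = 70.00 MPa.
For a solid circular section σ = 32M/(πd³), so d³ = 32M/(π σ_allow) = 32×1.9100×10^7/(π×70.00) = 2.779×10^6 mm³.
d = 140.6 mm.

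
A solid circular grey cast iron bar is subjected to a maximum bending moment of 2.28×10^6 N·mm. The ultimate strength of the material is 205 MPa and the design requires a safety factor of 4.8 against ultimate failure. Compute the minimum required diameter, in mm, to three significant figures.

d = 81.6 mm

σ_allow = 205/4.8 = 42.71 MPa.
For a solid circular section σ = 32M/(πd³), so d³ = 32M/(π σ_allow) = 32×2280000/(π×42.71) = 543800 mm³.
d = 81.62 mm.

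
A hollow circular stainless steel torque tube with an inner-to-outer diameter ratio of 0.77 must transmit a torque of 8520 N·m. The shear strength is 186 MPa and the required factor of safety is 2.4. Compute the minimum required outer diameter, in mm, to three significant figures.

d_o = 95.2 mm

τ_allow = 186/2.4 = 77.50 MPa.
For a hollow shaft τ = 16T/[πd_o³(1−k⁴)] with k = 0.77, so 1−k⁴ = 0.6485.
d_o³ = 16T/[π τ_allow (1−k⁴)] = 16×8520000/(π×77.50×0.6485) = 863400 mm³.
d_o = 95.22 mm.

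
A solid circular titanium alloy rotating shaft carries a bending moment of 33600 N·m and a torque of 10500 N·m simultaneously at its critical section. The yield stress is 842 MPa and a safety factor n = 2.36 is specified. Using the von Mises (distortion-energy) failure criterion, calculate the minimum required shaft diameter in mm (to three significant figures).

d = 99.8 mm

σ_allow = σ_y/n = 842/2.36 = 356.8 MPa.
For a solid shaft σ_b = 32M/(πd³) and τ = 16T/(πd³), so the von Mises stress is σ' = (16/πd³)·√(4M²+3T²).
√(4M²+3T²) = √(4×(3.360×10^7)² + 3×(1.050×10^7)²) = 6.962×10^7 N·mm.
d³ = 16×6.962×10^7/(π×356.8) = 993800 mm³.
d = 99.79 mm.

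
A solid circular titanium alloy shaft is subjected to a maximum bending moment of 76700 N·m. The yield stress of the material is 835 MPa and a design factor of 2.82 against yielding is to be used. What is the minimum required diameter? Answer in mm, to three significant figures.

σ_allow = 835/2.82 = 296.1 MPa.
For a solid circular section σ = 32M/(πd³), so d³ = 32M/(π σ_allow) = 32×7.6700×10^7/(π×296.1) = 2.639×10^6 mm³.
d = 138.2 mm.

d = 138 mm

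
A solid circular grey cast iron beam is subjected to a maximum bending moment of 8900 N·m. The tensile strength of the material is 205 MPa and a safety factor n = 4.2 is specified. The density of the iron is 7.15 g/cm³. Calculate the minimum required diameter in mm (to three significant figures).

d = 123 mm

σ_allow = 205/4.2 = 48.81 MPa.
For a solid circular section σ = 32M/(πd³), so d³ = 32M/(π σ_allow) = 32×8900000/(π×48.81) = 1.857×10^6 mm³.
d = 122.9 mm.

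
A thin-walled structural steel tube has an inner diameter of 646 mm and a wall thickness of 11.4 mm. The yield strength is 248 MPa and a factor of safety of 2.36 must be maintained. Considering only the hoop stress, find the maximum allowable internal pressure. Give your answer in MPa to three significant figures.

p_allow = 3.71 MPa

σ_allow = 248/2.36 = 105.1 MPa.
σ_h = pD/(2t) → p_allow = 2σ_allow t/D = 2×105.1×11.4/646 = 3.709 MPa.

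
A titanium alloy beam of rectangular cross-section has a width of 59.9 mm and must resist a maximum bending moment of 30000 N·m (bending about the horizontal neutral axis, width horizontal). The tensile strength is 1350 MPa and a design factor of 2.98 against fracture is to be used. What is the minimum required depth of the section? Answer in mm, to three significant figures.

σ_allow = 1350/2.98 = 453.0 MPa.
For a rectangular section σ = 6M/(bh²), so h² = 6M/(b σ_allow) = 6×3.0000×10^7/(59.9×453.0) = 6633 mm².
h = 81.44 mm.

h = 81.4 mm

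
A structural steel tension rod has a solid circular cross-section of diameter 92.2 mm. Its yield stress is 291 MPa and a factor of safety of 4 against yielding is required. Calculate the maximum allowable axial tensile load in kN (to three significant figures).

F_allow = 486 kN

σ_allow = 291/4 = 72.75 MPa.
A = πd²/4 = π×92.2²/4 = 6677 mm².
F_allow = σ_allow × A = 72.75×6677 = 485700 N.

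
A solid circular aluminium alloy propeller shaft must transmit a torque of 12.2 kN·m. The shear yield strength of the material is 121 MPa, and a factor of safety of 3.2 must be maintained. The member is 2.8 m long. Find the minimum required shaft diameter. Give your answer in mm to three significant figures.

d = 118 mm

Allowable shear stress τ_allow = 121/3.2 = 37.81 MPa.
For a solid shaft τ = 16T/(πd³), so d³ = 16T/(π τ_allow) = 16×1.2200×10^7/(π×37.81) = 1.643×10^6 mm³.
d = (1.643×10^6)^(1/3) = 118.0 mm.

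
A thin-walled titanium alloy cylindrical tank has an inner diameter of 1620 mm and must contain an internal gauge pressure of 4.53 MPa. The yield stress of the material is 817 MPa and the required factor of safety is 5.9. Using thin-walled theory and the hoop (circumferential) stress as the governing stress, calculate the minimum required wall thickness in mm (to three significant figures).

t = 26.5 mm

σ_allow = 817/5.9 = 138.5 MPa.
Hoop stress σ_h = pD/(2t), so t = pD/(2σ_allow) = 4.53×1620/(2×138.5) = 26.50 mm.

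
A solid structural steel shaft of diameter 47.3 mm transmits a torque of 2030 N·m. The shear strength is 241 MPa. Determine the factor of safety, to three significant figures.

τ = 16T/(πd³) = 16×2030000/(π×47.3³) = 97.70 MPa.
n = τ_limit/τ = 241/97.70 = 2.467.

n = 2.47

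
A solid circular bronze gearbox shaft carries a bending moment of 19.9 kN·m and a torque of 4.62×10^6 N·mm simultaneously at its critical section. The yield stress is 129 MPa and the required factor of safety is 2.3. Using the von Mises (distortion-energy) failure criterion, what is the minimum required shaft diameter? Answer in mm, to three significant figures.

σ_allow = σ_y/n = 129/2.3 = 56.09 MPa.
For a solid shaft σ_b = 32M/(πd³) and τ = 16T/(πd³), so the von Mises stress is σ' = (16/πd³)·√(4M²+3T²).
√(4M²+3T²) = √(4×(1.990×10^7)² + 3×(4.620×10^6)²) = 4.060×10^7 N·mm.
d³ = 16×4.060×10^7/(π×56.09) = 3.686×10^6 mm³.
d = 154.5 mm.

d = 154 mm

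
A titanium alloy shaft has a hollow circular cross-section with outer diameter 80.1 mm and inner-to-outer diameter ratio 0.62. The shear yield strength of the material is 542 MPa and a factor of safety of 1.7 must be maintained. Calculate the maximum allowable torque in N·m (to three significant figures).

T_allow = 27400 N·m

τ_allow = 542/1.7 = 318.8 MPa.
For a hollow shaft T_allow = τ_allow·πd_o³(1−k⁴)/16 with 1−k⁴ = 0.8522, so πd_o³(1−k⁴)/16 = 86000 mm³.
T_allow = 318.8×86000 = 2.742×10^7 N·mm = 27420 N·m.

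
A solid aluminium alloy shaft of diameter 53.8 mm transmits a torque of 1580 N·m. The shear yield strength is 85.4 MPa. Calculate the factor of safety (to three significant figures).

n = 1.65

τ = 16T/(πd³) = 16×1580000/(π×53.8³) = 51.67 MPa.
n = τ_limit/τ = 85.4/51.67 = 1.653.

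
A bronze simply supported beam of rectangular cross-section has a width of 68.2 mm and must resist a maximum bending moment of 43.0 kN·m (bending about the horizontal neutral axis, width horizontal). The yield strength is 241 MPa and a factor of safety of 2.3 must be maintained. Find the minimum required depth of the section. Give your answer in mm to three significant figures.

σ_allow = 241/2.3 = 104.8 MPa.
For a rectangular section σ = 6M/(bh²), so h² = 6M/(b σ_allow) = 6×4.3000×10^7/(68.2×104.8) = 36100 mm².
h = 190.0 mm.

h = 190 mm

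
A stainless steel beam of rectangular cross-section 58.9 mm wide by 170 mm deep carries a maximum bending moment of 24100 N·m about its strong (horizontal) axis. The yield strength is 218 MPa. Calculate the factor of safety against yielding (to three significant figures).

n = 2.57

Section modulus S = bh²/6 = 58.9×170²/6 = 283700 mm³.
σ = M/S = 2.4100×10^7/283700 = 84.95 MPa.
n = 218/84.95 = 2.566.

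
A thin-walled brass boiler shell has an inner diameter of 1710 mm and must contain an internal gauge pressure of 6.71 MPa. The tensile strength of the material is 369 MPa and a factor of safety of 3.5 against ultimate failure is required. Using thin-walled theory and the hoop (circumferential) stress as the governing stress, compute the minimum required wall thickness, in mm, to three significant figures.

t = 54.4 mm

σ_allow = 369/3.5 = 105.4 MPa.
Hoop stress σ_h = pD/(2t), so t = pD/(2σ_allow) = 6.71×1710/(2×105.4) = 54.42 mm.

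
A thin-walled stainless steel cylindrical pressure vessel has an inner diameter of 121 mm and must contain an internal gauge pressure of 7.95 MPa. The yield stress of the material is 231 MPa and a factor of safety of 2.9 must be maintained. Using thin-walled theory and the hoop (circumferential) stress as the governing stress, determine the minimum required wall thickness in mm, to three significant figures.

σ_allow = 231/2.9 = 79.66 MPa.
Hoop stress σ_h = pD/(2t), so t = pD/(2σ_allow) = 7.95×121/(2×79.66) = 6.038 mm.

t = 6.04 mm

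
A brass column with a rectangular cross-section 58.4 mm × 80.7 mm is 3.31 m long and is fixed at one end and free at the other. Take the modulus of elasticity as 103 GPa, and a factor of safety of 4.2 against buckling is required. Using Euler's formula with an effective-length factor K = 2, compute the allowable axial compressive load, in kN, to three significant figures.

Buckling occurs about the weak axis: I_min = h·b³/12 = 80.7×58.4³/12 = 1.339×10^6 mm⁴ (b = 58.4 mm is the smaller dimension).
Effective length L_e = KL = 2×3.31 m = 6620 mm.
Euler critical load P_cr = π²EI/L_e² = π²×103000×1.339×10^6/6620² = 31070 N.
P_allow = P_cr/n = 31070/4.2 = 7398 N.

P_allow = 7.40 kN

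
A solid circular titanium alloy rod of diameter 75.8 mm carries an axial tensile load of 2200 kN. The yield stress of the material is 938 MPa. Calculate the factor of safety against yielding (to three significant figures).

A = πd²/4 = 4513 mm².
σ = F/A = 2200000/4513 = 487.5 MPa.
n = 938/487.5 = 1.924.

n = 1.92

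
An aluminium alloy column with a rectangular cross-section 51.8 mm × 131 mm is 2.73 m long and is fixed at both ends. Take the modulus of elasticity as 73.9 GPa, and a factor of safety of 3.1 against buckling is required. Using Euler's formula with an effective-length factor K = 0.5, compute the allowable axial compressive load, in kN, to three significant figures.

P_allow = 192 kN

Buckling occurs about the weak axis: I_min = h·b³/12 = 131×51.8³/12 = 1.517×10^6 mm⁴ (b = 51.8 mm is the smaller dimension).
Effective length L_e = KL = 0.5×2.73 m = 1365 mm.
Euler critical load P_cr = π²EI/L_e² = π²×73900×1.517×10^6/1365² = 594000 N.
P_allow = P_cr/n = 594000/3.1 = 191600 N.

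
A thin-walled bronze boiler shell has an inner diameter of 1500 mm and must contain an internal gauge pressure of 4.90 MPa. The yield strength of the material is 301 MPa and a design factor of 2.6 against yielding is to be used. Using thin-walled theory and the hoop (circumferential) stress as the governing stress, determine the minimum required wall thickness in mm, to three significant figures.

t = 31.7 mm

σ_allow = 301/2.6 = 115.8 MPa.
Hoop stress σ_h = pD/(2t), so t = pD/(2σ_allow) = 4.90×1500/(2×115.8) = 31.74 mm.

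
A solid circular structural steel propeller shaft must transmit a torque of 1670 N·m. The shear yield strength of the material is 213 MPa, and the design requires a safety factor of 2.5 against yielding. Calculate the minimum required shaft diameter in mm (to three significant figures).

Allowable shear stress τ_allow = 213/2.5 = 85.20 MPa.
For a solid shaft τ = 16T/(πd³), so d³ = 16T/(π τ_allow) = 16×1670000/(π×85.20) = 99830 mm³.
d = (99830)^(1/3) = 46.39 mm.

d = 46.4 mm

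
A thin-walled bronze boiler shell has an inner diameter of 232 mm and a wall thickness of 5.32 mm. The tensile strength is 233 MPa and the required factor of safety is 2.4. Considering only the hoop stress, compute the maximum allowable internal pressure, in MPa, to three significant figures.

p_allow = 4.45 MPa

σ_allow = 233/2.4 = 97.08 MPa.
σ_h = pD/(2t) → p_allow = 2σ_allow t/D = 2×97.08×5.32/232 = 4.452 MPa.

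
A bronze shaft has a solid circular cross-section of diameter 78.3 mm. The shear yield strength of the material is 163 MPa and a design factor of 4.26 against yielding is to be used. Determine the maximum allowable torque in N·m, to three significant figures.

T_allow = 3610 N·m

τ_allow = 163/4.26 = 38.26 MPa.
For a solid shaft T_allow = τ_allow·πd³/16; πd³/16 = π×78.3³/16 = 94260 mm³.
T_allow = 38.26×94260 = 3.607×10^6 N·mm = 3607 N·m.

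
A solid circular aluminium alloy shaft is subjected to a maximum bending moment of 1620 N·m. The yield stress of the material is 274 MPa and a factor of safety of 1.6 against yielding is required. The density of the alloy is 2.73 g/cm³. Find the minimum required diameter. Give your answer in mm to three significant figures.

d = 45.8 mm

σ_allow = 274/1.6 = 171.2 MPa.
For a solid circular section σ = 32M/(πd³), so d³ = 32M/(π σ_allow) = 32×1620000/(π×171.2) = 96360 mm³.
d = 45.85 mm.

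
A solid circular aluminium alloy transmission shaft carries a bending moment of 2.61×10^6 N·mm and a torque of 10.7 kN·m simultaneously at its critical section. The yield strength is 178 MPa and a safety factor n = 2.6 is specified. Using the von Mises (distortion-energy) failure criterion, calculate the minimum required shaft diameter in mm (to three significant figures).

d = 113 mm

σ_allow = σ_y/n = 178/2.6 = 68.46 MPa.
For a solid shaft σ_b = 32M/(πd³) and τ = 16T/(πd³), so the von Mises stress is σ' = (16/πd³)·√(4M²+3T²).
√(4M²+3T²) = √(4×(2.610×10^6)² + 3×(1.070×10^7)²) = 1.925×10^7 N·mm.
d³ = 16×1.925×10^7/(π×68.46) = 1.432×10^6 mm³.
d = 112.7 mm.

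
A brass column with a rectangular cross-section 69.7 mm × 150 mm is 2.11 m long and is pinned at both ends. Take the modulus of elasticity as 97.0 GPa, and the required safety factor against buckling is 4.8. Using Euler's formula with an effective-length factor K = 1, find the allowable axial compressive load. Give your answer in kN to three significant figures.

P_allow = 190 kN

Buckling occurs about the weak axis: I_min = h·b³/12 = 150×69.7³/12 = 4.233×10^6 mm⁴ (b = 69.7 mm is the smaller dimension).
Effective length L_e = KL = 1×2.11 m = 2110 mm.
Euler critical load P_cr = π²EI/L_e² = π²×97000×4.233×10^6/2110² = 910200 N.
P_allow = P_cr/n = 910200/4.8 = 189600 N.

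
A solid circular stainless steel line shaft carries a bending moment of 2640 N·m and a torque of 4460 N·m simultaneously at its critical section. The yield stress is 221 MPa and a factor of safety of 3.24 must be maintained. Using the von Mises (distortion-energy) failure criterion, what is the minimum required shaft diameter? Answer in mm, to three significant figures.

d = 88.7 mm

σ_allow = σ_y/n = 221/3.24 = 68.21 MPa.
For a solid shaft σ_b = 32M/(πd³) and τ = 16T/(πd³), so the von Mises stress is σ' = (16/πd³)·√(4M²+3T²).
√(4M²+3T²) = √(4×(2.640×10^6)² + 3×(4.460×10^6)²) = 9.357×10^6 N·mm.
d³ = 16×9.357×10^6/(π×68.21) = 698600 mm³.
d = 88.73 mm.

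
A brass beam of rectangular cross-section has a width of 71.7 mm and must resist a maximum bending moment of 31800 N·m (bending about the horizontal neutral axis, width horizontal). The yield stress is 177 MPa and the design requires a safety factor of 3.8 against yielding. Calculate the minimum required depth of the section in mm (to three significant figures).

h = 239 mm

σ_allow = 177/3.8 = 46.58 MPa.
For a rectangular section σ = 6M/(bh²), so h² = 6M/(b σ_allow) = 6×3.1800×10^7/(71.7×46.58) = 57130 mm².
h = 239.0 mm.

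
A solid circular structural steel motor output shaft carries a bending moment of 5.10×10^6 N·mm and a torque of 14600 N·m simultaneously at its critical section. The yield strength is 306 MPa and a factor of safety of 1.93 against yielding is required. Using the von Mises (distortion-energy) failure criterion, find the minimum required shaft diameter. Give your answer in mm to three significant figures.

d = 95.7 mm

σ_allow = σ_y/n = 306/1.93 = 158.5 MPa.
For a solid shaft σ_b = 32M/(πd³) and τ = 16T/(πd³), so the von Mises stress is σ' = (16/πd³)·√(4M²+3T²).
√(4M²+3T²) = √(4×(5.100×10^6)² + 3×(1.460×10^7)²) = 2.727×10^7 N·mm.
d³ = 16×2.727×10^7/(π×158.5) = 875900 mm³.
d = 95.68 mm.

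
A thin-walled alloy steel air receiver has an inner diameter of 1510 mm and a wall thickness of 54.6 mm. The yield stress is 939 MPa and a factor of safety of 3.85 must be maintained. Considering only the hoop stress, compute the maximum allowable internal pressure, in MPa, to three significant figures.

σ_allow = 939/3.85 = 243.9 MPa.
σ_h = pD/(2t) → p_allow = 2σ_allow t/D = 2×243.9×54.6/1510 = 17.64 MPa.

p_allow = 17.6 MPa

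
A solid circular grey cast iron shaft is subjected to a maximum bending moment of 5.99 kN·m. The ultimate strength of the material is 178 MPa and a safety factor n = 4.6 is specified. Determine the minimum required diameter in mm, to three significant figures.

σ_allow = 178/4.6 = 38.70 MPa.
For a solid circular section σ = 32M/(πd³), so d³ = 32M/(π σ_allow) = 32×5990000/(π×38.70) = 1.577×10^6 mm³.
d = 116.4 mm.

d = 116 mm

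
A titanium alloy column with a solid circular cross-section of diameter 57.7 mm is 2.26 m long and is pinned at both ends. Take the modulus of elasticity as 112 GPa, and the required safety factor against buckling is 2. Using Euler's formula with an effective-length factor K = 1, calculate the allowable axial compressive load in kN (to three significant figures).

P_allow = 58.9 kN

I = πd⁴/64 = π×57.7⁴/64 = 544100 mm⁴.
Effective length L_e = KL = 1×2.26 m = 2260 mm.
Euler critical load P_cr = π²EI/L_e² = π²×112000×544100/2260² = 117800 N.
P_allow = P_cr/n = 117800/2 = 58880 N.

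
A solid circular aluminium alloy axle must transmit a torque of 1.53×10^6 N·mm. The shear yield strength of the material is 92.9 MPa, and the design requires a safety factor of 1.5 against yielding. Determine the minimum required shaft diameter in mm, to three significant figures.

d = 50.1 mm

Allowable shear stress τ_allow = 92.9/1.5 = 61.93 MPa.
For a solid shaft τ = 16T/(πd³), so d³ = 16T/(π τ_allow) = 16×1530000/(π×61.93) = 125800 mm³.
d = (125800)^(1/3) = 50.11 mm.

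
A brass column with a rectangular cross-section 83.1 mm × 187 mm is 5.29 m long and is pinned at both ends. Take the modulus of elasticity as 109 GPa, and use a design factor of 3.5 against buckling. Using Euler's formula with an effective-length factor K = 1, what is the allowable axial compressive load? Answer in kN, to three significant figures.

P_allow = 98.2 kN

Buckling occurs about the weak axis: I_min = h·b³/12 = 187×83.1³/12 = 8.943×10^6 mm⁴ (b = 83.1 mm is the smaller dimension).
Effective length L_e = KL = 1×5.29 m = 5290 mm.
Euler critical load P_cr = π²EI/L_e² = π²×109000×8.943×10^6/5290² = 343800 N.
P_allow = P_cr/n = 343800/3.5 = 98220 N.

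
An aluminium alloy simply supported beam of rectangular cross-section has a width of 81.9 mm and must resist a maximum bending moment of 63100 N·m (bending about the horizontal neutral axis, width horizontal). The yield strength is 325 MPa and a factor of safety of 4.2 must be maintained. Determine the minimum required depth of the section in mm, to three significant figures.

σ_allow = 325/4.2 = 77.38 MPa.
For a rectangular section σ = 6M/(bh²), so h² = 6M/(b σ_allow) = 6×6.3100×10^7/(81.9×77.38) = 59740 mm².
h = 244.4 mm.

h = 244 mm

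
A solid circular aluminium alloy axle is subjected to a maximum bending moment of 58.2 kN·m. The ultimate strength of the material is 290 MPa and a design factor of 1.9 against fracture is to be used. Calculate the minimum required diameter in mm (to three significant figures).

d = 157 mm

σ_allow = 290/1.9 = 152.6 MPa.
For a solid circular section σ = 32M/(πd³), so d³ = 32M/(π σ_allow) = 32×5.8200×10^7/(π×152.6) = 3.884×10^6 mm³.
d = 157.2 mm.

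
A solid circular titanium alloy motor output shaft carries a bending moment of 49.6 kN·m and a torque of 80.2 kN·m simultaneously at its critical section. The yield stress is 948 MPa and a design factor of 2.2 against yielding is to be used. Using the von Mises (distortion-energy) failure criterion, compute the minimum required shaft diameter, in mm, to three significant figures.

σ_allow = σ_y/n = 948/2.2 = 430.9 MPa.
For a solid shaft σ_b = 32M/(πd³) and τ = 16T/(πd³), so the von Mises stress is σ' = (16/πd³)·√(4M²+3T²).
√(4M²+3T²) = √(4×(4.960×10^7)² + 3×(8.020×10^7)²) = 1.707×10^8 N·mm.
d³ = 16×1.707×10^8/(π×430.9) = 2.017×10^6 mm³.
d = 126.4 mm.

d = 126 mm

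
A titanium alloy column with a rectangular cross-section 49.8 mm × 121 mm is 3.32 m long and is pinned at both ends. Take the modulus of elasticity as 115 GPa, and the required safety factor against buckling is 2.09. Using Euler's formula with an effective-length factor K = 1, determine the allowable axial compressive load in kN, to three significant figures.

P_allow = 61.4 kN

Buckling occurs about the weak axis: I_min = h·b³/12 = 121×49.8³/12 = 1.245×10^6 mm⁴ (b = 49.8 mm is the smaller dimension).
Effective length L_e = KL = 1×3.32 m = 3320 mm.
Euler critical load P_cr = π²EI/L_e² = π²×115000×1.245×10^6/3320² = 128200 N.
P_allow = P_cr/n = 128200/2.09 = 61360 N.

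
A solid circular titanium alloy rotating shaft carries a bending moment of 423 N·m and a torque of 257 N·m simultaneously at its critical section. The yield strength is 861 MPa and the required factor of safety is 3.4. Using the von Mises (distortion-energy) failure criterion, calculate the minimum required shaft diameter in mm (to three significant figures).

σ_allow = σ_y/n = 861/3.4 = 253.2 MPa.
For a solid shaft σ_b = 32M/(πd³) and τ = 16T/(πd³), so the von Mises stress is σ' = (16/πd³)·√(4M²+3T²).
√(4M²+3T²) = √(4×(423000)² + 3×(257000)²) = 956000 N·mm.
d³ = 16×956000/(π×253.2) = 19230 mm³.
d = 26.79 mm.

d = 26.8 mm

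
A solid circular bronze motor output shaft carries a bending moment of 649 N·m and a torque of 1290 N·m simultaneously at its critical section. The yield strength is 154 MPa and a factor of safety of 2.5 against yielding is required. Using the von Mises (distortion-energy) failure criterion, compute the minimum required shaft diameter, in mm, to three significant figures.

d = 59.8 mm

σ_allow = σ_y/n = 154/2.5 = 61.60 MPa.
For a solid shaft σ_b = 32M/(πd³) and τ = 16T/(πd³), so the von Mises stress is σ' = (16/πd³)·√(4M²+3T²).
√(4M²+3T²) = √(4×(649000)² + 3×(1.290×10^6)²) = 2.584×10^6 N·mm.
d³ = 16×2.584×10^6/(π×61.60) = 213600 mm³.
d = 59.78 mm.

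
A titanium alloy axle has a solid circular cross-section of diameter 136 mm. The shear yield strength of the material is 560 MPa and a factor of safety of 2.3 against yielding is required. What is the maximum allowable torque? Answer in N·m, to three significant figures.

τ_allow = 560/2.3 = 243.5 MPa.
For a solid shaft T_allow = τ_allow·πd³/16; πd³/16 = π×136³/16 = 493900 mm³.
T_allow = 243.5×493900 = 1.203×10^8 N·mm = 120300 N·m.

T_allow = 1.20×10^5 N·m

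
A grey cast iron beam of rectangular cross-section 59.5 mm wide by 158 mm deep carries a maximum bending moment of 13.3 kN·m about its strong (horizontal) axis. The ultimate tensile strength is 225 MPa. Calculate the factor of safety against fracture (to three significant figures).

Section modulus S = bh²/6 = 59.5×158²/6 = 247600 mm³.
σ = M/S = 1.3300×10^7/247600 = 53.72 MPa.
n = 225/53.72 = 4.188.

n = 4.19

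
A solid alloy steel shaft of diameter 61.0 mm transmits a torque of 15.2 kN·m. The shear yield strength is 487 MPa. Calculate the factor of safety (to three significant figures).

τ = 16T/(πd³) = 16×1.5200×10^7/(π×61.0³) = 341.1 MPa.
n = τ_limit/τ = 487/341.1 = 1.428.

n = 1.43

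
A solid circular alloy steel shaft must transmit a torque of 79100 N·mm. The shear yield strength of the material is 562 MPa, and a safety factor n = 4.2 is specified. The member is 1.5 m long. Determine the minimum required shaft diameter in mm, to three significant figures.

d = 14.4 mm

Allowable shear stress τ_allow = 562/4.2 = 133.8 MPa.
For a solid shaft τ = 16T/(πd³), so d³ = 16T/(π τ_allow) = 16×79100/(π×133.8) = 3011 mm³.
d = (3011)^(1/3) = 14.44 mm.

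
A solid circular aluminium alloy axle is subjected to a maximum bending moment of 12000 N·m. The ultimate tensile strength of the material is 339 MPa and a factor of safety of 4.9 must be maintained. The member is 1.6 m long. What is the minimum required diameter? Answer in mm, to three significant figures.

d = 121 mm

σ_allow = 339/4.9 = 69.18 MPa.
For a solid circular section σ = 32M/(πd³), so d³ = 32M/(π σ_allow) = 32×1.2000×10^7/(π×69.18) = 1.767×10^6 mm³.
d = 120.9 mm.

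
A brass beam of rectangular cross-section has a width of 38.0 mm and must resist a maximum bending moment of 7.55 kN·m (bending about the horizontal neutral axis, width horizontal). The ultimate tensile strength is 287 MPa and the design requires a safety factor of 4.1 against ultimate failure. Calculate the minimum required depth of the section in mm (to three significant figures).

h = 130 mm

σ_allow = 287/4.1 = 70.00 MPa.
For a rectangular section σ = 6M/(bh²), so h² = 6M/(b σ_allow) = 6×7550000/(38.0×70.00) = 17030 mm².
h = 130.5 mm.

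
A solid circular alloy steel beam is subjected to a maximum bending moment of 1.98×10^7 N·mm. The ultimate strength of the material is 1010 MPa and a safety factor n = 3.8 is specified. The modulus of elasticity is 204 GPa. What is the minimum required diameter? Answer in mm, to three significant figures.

σ_allow = 1010/3.8 = 265.8 MPa.
For a solid circular section σ = 32M/(πd³), so d³ = 32M/(π σ_allow) = 32×1.9800×10^7/(π×265.8) = 758800 mm³.
d = 91.21 mm.

d = 91.2 mm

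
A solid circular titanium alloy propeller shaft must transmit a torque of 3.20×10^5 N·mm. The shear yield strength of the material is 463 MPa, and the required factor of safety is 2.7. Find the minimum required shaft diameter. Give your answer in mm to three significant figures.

d = 21.2 mm

Allowable shear stress τ_allow = 463/2.7 = 171.5 MPa.
For a solid shaft τ = 16T/(πd³), so d³ = 16T/(π τ_allow) = 16×320000/(π×171.5) = 9504 mm³.
d = (9504)^(1/3) = 21.18 mm.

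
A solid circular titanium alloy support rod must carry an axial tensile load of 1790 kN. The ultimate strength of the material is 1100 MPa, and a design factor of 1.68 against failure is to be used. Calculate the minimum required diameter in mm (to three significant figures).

d = 59.0 mm

Allowable stress σ_allow = 1100/1.68 = 654.8 MPa.
Required area A = F/σ_allow = 1790000/654.8 = 2734 mm².
A = πd²/4 → d = √(4A/π) = 59.00 mm.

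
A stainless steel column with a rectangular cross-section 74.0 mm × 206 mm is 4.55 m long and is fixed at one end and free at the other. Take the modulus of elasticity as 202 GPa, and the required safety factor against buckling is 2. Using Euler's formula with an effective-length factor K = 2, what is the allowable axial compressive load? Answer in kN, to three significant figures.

P_allow = 83.7 kN

Buckling occurs about the weak axis: I_min = h·b³/12 = 206×74.0³/12 = 6.956×10^6 mm⁴ (b = 74.0 mm is the smaller dimension).
Effective length L_e = KL = 2×4.55 m = 9100 mm.
Euler critical load P_cr = π²EI/L_e² = π²×202000×6.956×10^6/9100² = 167500 N.
P_allow = P_cr/n = 167500/2 = 83740 N.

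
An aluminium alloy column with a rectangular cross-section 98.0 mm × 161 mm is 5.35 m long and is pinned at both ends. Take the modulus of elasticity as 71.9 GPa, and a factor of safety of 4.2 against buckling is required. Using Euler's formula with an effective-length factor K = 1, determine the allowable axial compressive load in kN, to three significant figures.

P_allow = 74.5 kN

Buckling occurs about the weak axis: I_min = h·b³/12 = 161×98.0³/12 = 1.263×10^7 mm⁴ (b = 98.0 mm is the smaller dimension).
Effective length L_e = KL = 1×5.35 m = 5350 mm.
Euler critical load P_cr = π²EI/L_e² = π²×71900×1.263×10^7/5350² = 313100 N.
P_allow = P_cr/n = 313100/4.2 = 74540 N.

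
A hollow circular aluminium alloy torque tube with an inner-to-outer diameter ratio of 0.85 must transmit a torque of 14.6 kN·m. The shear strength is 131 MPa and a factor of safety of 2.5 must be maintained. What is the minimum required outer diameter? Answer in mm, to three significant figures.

τ_allow = 131/2.5 = 52.40 MPa.
For a hollow shaft τ = 16T/[πd_o³(1−k⁴)] with k = 0.85, so 1−k⁴ = 0.4780.
d_o³ = 16T/[π τ_allow (1−k⁴)] = 16×1.4600×10^7/(π×52.40×0.4780) = 2.969×10^6 mm³.
d_o = 143.7 mm.

d_o = 144 mm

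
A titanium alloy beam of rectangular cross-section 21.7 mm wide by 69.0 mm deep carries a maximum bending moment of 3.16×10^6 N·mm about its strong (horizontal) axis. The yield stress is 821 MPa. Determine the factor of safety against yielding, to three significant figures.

n = 4.47

Section modulus S = bh²/6 = 21.7×69.0²/6 = 17220 mm³.
σ = M/S = 3160000/17220 = 183.5 MPa.
n = 821/183.5 = 4.474.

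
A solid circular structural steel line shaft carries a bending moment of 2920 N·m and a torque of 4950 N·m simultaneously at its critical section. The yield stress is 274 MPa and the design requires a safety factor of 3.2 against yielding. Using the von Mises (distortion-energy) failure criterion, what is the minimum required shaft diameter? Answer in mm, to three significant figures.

d = 85.1 mm

σ_allow = σ_y/n = 274/3.2 = 85.62 MPa.
For a solid shaft σ_b = 32M/(πd³) and τ = 16T/(πd³), so the von Mises stress is σ' = (16/πd³)·√(4M²+3T²).
√(4M²+3T²) = √(4×(2.920×10^6)² + 3×(4.950×10^6)²) = 1.037×10^7 N·mm.
d³ = 16×1.037×10^7/(π×85.62) = 617000 mm³.
d = 85.13 mm.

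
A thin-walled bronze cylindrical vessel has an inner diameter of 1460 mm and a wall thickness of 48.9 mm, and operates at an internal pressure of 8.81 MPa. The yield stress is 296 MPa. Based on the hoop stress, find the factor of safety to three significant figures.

σ_h = pD/(2t) = 8.81×1460/(2×48.9) = 131.5 MPa.
n = 296/131.5 = 2.251.

n = 2.25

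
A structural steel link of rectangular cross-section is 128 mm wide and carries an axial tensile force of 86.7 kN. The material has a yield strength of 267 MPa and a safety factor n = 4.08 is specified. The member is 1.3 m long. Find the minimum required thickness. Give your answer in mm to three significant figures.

t = 10.4 mm

σ_allow = 267/4.08 = 65.44 MPa.
Required area A = F/σ_allow = 86700/65.44 = 1325 mm².
t = A/w = 1325/128 = 10.35 mm.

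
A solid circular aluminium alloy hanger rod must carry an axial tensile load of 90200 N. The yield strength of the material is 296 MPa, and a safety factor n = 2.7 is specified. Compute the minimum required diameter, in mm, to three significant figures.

Allowable stress σ_allow = 296/2.7 = 109.6 MPa.
Required area A = F/σ_allow = 90200/109.6 = 822.8 mm².
A = πd²/4 → d = √(4A/π) = 32.37 mm.

d = 32.4 mm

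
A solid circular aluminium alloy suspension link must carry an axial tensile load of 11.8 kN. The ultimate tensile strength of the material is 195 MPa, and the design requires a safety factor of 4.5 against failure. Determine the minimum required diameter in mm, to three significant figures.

d = 18.6 mm

Allowable stress σ_allow = 195/4.5 = 43.33 MPa.
Required area A = F/σ_allow = 11800/43.33 = 272.3 mm².
A = πd²/4 → d = √(4A/π) = 18.62 mm.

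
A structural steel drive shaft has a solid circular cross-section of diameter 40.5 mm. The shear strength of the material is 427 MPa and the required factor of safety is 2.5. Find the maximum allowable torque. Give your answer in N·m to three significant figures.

T_allow = 2230 N·m

τ_allow = 427/2.5 = 170.8 MPa.
For a solid shaft T_allow = τ_allow·πd³/16; πd³/16 = π×40.5³/16 = 13040 mm³.
T_allow = 170.8×13040 = 2.228×10^6 N·mm = 2228 N·m.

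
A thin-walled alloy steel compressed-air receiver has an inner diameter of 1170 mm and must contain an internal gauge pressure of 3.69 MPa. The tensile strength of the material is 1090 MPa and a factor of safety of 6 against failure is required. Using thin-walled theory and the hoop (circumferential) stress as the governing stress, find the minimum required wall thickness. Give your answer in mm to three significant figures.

σ_allow = 1090/6 = 181.7 MPa.
Hoop stress σ_h = pD/(2t), so t = pD/(2σ_allow) = 3.69×1170/(2×181.7) = 11.88 mm.

t = 11.9 mm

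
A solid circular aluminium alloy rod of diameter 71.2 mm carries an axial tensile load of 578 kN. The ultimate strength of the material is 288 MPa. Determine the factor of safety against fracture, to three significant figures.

n = 1.98

A = πd²/4 = 3982 mm².
σ = F/A = 578000/3982 = 145.2 MPa.
n = 288/145.2 = 1.984.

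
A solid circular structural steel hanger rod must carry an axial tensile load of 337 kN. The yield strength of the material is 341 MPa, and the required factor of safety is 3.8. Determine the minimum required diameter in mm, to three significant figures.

d = 69.1 mm

Allowable stress σ_allow = 341/3.8 = 89.74 MPa.
Required area A = F/σ_allow = 337000/89.74 = 3755 mm².
A = πd²/4 → d = √(4A/π) = 69.15 mm.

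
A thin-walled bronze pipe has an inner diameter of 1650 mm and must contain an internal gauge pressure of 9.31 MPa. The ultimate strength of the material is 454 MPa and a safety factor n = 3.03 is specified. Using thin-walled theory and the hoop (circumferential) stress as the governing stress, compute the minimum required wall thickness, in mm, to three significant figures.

t = 51.3 mm

σ_allow = 454/3.03 = 149.8 MPa.
Hoop stress σ_h = pD/(2t), so t = pD/(2σ_allow) = 9.31×1650/(2×149.8) = 51.26 mm.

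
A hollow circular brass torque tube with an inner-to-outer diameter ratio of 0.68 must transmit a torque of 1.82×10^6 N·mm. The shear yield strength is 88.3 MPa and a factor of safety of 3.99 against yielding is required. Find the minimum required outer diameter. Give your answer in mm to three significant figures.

d_o = 81.1 mm

τ_allow = 88.3/3.99 = 22.13 MPa.
For a hollow shaft τ = 16T/[πd_o³(1−k⁴)] with k = 0.68, so 1−k⁴ = 0.7862.
d_o³ = 16T/[π τ_allow (1−k⁴)] = 16×1820000/(π×22.13×0.7862) = 532800 mm³.
d_o = 81.07 mm.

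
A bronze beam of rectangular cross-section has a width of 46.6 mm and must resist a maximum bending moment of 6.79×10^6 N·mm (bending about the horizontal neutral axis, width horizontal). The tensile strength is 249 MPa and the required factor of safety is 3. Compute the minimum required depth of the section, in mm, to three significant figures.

σ_allow = 249/3 = 83.00 MPa.
For a rectangular section σ = 6M/(bh²), so h² = 6M/(b σ_allow) = 6×6790000/(46.6×83.00) = 10530 mm².
h = 102.6 mm.

h = 103 mm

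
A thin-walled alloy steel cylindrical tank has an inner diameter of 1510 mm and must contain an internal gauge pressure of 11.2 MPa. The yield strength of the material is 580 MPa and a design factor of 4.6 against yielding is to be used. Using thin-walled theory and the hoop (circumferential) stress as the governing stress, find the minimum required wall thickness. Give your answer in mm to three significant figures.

σ_allow = 580/4.6 = 126.1 MPa.
Hoop stress σ_h = pD/(2t), so t = pD/(2σ_allow) = 11.2×1510/(2×126.1) = 67.06 mm.

t = 67.1 mm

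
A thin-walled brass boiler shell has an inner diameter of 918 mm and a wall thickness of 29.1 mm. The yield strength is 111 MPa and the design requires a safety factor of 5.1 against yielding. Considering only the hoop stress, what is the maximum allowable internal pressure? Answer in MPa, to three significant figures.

σ_allow = 111/5.1 = 21.76 MPa.
σ_h = pD/(2t) → p_allow = 2σ_allow t/D = 2×21.76×29.1/918 = 1.380 MPa.

p_allow = 1.38 MPa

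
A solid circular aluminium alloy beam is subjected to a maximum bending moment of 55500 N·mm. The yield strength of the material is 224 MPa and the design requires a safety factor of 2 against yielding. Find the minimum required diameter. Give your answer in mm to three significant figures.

d = 17.2 mm

σ_allow = 224/2 = 112.0 MPa.
For a solid circular section σ = 32M/(πd³), so d³ = 32M/(π σ_allow) = 32×55500/(π×112.0) = 5047 mm³.
d = 17.15 mm.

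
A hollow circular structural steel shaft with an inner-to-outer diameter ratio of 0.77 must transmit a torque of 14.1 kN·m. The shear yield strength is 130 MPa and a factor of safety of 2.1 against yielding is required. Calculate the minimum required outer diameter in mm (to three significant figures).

d_o = 121 mm

τ_allow = 130/2.1 = 61.90 MPa.
For a hollow shaft τ = 16T/[πd_o³(1−k⁴)] with k = 0.77, so 1−k⁴ = 0.6485.
d_o³ = 16T/[π τ_allow (1−k⁴)] = 16×1.4100×10^7/(π×61.90×0.6485) = 1.789×10^6 mm³.
d_o = 121.4 mm.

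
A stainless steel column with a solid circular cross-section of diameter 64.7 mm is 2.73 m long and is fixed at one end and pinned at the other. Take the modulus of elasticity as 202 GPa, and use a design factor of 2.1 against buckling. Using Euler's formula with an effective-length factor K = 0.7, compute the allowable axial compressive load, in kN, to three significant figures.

P_allow = 224 kN

I = πd⁴/64 = π×64.7⁴/64 = 860200 mm⁴.
Effective length L_e = KL = 0.7×2.73 m = 1911 mm.
Euler critical load P_cr = π²EI/L_e² = π²×202000×860200/1911² = 469600 N.
P_allow = P_cr/n = 469600/2.1 = 223600 N.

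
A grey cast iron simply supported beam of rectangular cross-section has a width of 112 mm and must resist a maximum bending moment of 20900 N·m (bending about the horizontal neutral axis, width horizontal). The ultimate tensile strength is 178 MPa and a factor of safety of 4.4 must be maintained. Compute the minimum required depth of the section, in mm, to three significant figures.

σ_allow = 178/4.4 = 40.45 MPa.
For a rectangular section σ = 6M/(bh²), so h² = 6M/(b σ_allow) = 6×2.0900×10^7/(112×40.45) = 27680 mm².
h = 166.4 mm.

h = 166 mm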